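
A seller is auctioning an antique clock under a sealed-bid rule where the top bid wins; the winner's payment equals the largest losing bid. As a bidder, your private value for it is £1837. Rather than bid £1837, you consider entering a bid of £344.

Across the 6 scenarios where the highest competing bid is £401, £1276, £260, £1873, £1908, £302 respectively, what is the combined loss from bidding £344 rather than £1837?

The deviation costs you only when the competing bid falls strictly between £344 and £1837; elsewhere both bids give the same outcome.
£401: truthful payoff £1436, deviation payoff £0 → loss £1436.
£1276: truthful payoff £561, deviation payoff £0 → loss £561.
£260: outcomes coincide → loss £0.
£1873: outcomes coincide → loss £0.
£1908: outcomes coincide → loss £0.
£302: outcomes coincide → loss £0.
Total loss = £1436 + £561 = £1997.

£1997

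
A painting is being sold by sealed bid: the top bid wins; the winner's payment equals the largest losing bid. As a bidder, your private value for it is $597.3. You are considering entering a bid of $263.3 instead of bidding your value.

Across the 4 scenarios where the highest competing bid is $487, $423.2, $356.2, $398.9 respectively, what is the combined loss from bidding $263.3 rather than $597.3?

$723.9

The deviation costs you only when the competing bid falls strictly between $263.3 and $597.3; elsewhere both bids give the same outcome.
$487: truthful payoff $110.3, deviation payoff $0 → loss $110.3.
$423.2: truthful payoff $174.1, deviation payoff $0 → loss $174.1.
$356.2: truthful payoff $241.1, deviation payoff $0 → loss $241.1.
$398.9: truthful payoff $198.4, deviation payoff $0 → loss $198.4.
Total loss = $110.3 + $174.1 + $241.1 + $198.4 = $723.9.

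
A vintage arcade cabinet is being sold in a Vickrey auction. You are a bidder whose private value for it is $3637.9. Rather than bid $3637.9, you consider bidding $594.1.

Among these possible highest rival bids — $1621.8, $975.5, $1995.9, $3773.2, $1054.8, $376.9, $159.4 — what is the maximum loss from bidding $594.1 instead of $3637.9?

$2662.4

$1621.8: truthful gives $2016.1, deviation gives $0 → loss $2016.1.
$975.5: truthful gives $2662.4, deviation gives $0 → loss $2662.4.
$1995.9: truthful gives $1642, deviation gives $0 → loss $1642.
$3773.2: same outcome either way → loss $0.
$1054.8: truthful gives $2583.1, deviation gives $0 → loss $2583.1.
$376.9: same outcome either way → loss $0.
$159.4: same outcome either way → loss $0.
Maximum loss: $2662.4.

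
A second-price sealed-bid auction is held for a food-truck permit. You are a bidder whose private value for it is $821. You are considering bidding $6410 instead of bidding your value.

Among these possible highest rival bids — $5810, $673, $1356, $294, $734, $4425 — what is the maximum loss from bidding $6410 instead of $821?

$4989

$5810: truthful gives $0, deviation gives −$4989 → loss $4989.
$673: same outcome either way → loss $0.
$1356: truthful gives $0, deviation gives −$535 → loss $535.
$294: same outcome either way → loss $0.
$734: same outcome either way → loss $0.
$4425: truthful gives $0, deviation gives −$3604 → loss $3604.
Maximum loss: $4989.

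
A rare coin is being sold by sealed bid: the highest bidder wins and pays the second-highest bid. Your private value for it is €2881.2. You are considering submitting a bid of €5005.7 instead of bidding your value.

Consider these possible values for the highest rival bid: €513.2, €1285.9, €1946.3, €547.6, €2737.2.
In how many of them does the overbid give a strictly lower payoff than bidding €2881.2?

0

The deviation hurts exactly when the highest competing bid lies strictly between €2881.2 and €5005.7 — overbidding then wins at a price above your value.
€513.2: below both → same outcome either way.
€1285.9: below both → same outcome either way.
€1946.3: below both → same outcome either way.
€547.6: below both → same outcome either way.
€2737.2: below both → same outcome either way.
Count: 0.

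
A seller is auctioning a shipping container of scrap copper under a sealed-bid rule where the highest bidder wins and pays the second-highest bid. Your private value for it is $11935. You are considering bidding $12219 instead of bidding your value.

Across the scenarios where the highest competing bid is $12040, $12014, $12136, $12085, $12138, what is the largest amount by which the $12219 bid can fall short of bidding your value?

$203

$12040: truthful gives $0, deviation gives −$105 → loss $105.
$12014: truthful gives $0, deviation gives −$79 → loss $79.
$12136: truthful gives $0, deviation gives −$201 → loss $201.
$12085: truthful gives $0, deviation gives −$150 → loss $150.
$12138: truthful gives $0, deviation gives −$203 → loss $203.
Maximum loss: $203.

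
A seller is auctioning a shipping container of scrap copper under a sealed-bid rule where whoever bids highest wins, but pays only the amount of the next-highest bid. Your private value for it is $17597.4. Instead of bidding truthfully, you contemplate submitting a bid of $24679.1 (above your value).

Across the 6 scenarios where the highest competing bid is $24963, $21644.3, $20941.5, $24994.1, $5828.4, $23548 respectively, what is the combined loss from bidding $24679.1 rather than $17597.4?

The deviation costs you only when the competing bid falls strictly between $17597.4 and $24679.1; elsewhere both bids give the same outcome.
$24963: outcomes coincide → loss $0.
$21644.3: truthful payoff $0, deviation payoff −$4046.9 → loss $4046.9.
$20941.5: truthful payoff $0, deviation payoff −$3344.1 → loss $3344.1.
$24994.1: outcomes coincide → loss $0.
$5828.4: outcomes coincide → loss $0.
$23548: truthful payoff $0, deviation payoff −$5950.6 → loss $5950.6.
Total loss = $4046.9 + $3344.1 + $5950.6 = $13341.6.
Truthful bidding weakly dominates here: raising your bid can only win items priced above your value, and lowering it can only forfeit items priced below.

$13341.6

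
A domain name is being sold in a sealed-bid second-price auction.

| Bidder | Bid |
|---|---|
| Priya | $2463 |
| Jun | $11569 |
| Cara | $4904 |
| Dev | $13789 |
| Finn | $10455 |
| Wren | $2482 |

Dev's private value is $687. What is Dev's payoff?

−$10882

Highest bid: Dev at $13789, so Dev wins.
Second-highest bid: Jun at $11569 — that is the price the winner pays.
Dev's payoff = value − price = $687 − $11569 = −$10882.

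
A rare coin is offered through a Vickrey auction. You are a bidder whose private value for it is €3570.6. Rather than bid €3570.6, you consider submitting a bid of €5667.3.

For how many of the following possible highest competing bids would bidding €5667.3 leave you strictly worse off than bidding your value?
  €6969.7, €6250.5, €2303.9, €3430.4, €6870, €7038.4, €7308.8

The deviation hurts exactly when the highest competing bid lies strictly between €3570.6 and €5667.3 — overbidding then wins at a price above your value.
€6969.7: above both → same outcome either way.
€6250.5: above both → same outcome either way.
€2303.9: below both → same outcome either way.
€3430.4: below both → same outcome either way.
€6870: above both → same outcome either way.
€7038.4: above both → same outcome either way.
€7308.8: above both → same outcome either way.
Count: 0.

0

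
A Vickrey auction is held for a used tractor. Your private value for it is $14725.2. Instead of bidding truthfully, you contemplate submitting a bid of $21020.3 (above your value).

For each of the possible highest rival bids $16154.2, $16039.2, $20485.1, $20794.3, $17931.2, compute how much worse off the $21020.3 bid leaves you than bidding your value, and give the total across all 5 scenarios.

$17778

The deviation costs you only when the competing bid falls strictly between $14725.2 and $21020.3; elsewhere both bids give the same outcome.
$16154.2: truthful payoff $0, deviation payoff −$1429 → loss $1429.
$16039.2: truthful payoff $0, deviation payoff −$1314 → loss $1314.
$20485.1: truthful payoff $0, deviation payoff −$5759.9 → loss $5759.9.
$20794.3: truthful payoff $0, deviation payoff −$6069.1 → loss $6069.1.
$17931.2: truthful payoff $0, deviation payoff −$3206 → loss $3206.
Total loss = $1429 + $1314 + $5759.9 + $6069.1 + $3206 = $17778.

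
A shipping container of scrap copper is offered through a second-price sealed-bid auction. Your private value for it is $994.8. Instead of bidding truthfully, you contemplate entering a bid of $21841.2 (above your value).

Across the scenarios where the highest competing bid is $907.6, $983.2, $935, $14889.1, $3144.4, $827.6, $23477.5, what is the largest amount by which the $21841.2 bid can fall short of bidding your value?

$13894.3

$907.6: same outcome either way → loss $0.
$983.2: same outcome either way → loss $0.
$935: same outcome either way → loss $0.
$14889.1: truthful gives $0, deviation gives −$13894.3 → loss $13894.3.
$3144.4: truthful gives $0, deviation gives −$2149.6 → loss $2149.6.
$827.6: same outcome either way → loss $0.
$23477.5: same outcome either way → loss $0.
Maximum loss: $13894.3.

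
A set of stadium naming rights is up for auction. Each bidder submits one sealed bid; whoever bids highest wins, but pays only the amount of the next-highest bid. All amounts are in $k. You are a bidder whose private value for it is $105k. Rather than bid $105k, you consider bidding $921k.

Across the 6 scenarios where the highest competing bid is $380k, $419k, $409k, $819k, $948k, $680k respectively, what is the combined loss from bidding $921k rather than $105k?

The deviation costs you only when the competing bid falls strictly between $105k and $921k; elsewhere both bids give the same outcome.
$380k: truthful payoff $0k, deviation payoff −$275k → loss $275k.
$419k: truthful payoff $0k, deviation payoff −$314k → loss $314k.
$409k: truthful payoff $0k, deviation payoff −$304k → loss $304k.
$819k: truthful payoff $0k, deviation payoff −$714k → loss $714k.
$948k: outcomes coincide → loss $0k.
$680k: truthful payoff $0k, deviation payoff −$575k → loss $575k.
Total loss = $275k + $314k + $304k + $714k + $575k = $2182k.

$2182k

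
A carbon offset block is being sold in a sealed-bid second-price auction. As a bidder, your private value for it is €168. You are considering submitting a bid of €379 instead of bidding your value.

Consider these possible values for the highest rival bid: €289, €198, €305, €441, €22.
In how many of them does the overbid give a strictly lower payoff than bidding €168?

The deviation hurts exactly when the highest competing bid lies strictly between €168 and €379 — overbidding then wins at a price above your value.
€289: inside the interval → strictly worse (loss €121).
€198: inside the interval → strictly worse (loss €30).
€305: inside the interval → strictly worse (loss €137).
€441: above both → same outcome either way.
€22: below both → same outcome either way.
Count: 3.

3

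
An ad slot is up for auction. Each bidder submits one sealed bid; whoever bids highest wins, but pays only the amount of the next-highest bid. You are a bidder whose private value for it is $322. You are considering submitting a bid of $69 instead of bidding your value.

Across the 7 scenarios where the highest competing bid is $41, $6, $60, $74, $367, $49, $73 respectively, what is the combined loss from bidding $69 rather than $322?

The deviation costs you only when the competing bid falls strictly between $69 and $322; elsewhere both bids give the same outcome.
$41: outcomes coincide → loss $0.
$6: outcomes coincide → loss $0.
$60: outcomes coincide → loss $0.
$74: truthful payoff $248, deviation payoff $0 → loss $248.
$367: outcomes coincide → loss $0.
$49: outcomes coincide → loss $0.
$73: truthful payoff $249, deviation payoff $0 → loss $249.
Total loss = $248 + $249 = $497.
Because the price is fixed by the runner-up's bid, deviating from your value can only change a good outcome into a bad one — never the reverse.

$497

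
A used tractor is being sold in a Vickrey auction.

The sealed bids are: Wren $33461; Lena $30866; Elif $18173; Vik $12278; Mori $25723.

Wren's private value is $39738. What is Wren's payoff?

$8872

Highest bid: Wren at $33461, so Wren wins.
Second-highest bid: Lena at $30866 — that is the price the winner pays.
Wren's payoff = value − price = $39738 − $30866 = $8872.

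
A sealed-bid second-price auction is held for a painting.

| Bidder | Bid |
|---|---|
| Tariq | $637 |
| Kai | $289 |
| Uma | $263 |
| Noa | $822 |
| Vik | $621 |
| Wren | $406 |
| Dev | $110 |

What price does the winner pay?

$637

Highest bid: Noa at $822, so Noa wins.
Second-highest bid: Tariq at $637 — that is the price the winner pays.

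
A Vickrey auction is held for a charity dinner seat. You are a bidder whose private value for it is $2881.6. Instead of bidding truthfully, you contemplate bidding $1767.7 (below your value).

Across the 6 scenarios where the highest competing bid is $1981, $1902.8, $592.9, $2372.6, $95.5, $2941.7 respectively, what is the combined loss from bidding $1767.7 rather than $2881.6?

$2388.4

The deviation costs you only when the competing bid falls strictly between $1767.7 and $2881.6; elsewhere both bids give the same outcome.
$1981: truthful payoff $900.6, deviation payoff $0 → loss $900.6.
$1902.8: truthful payoff $978.8, deviation payoff $0 → loss $978.8.
$592.9: outcomes coincide → loss $0.
$2372.6: truthful payoff $509, deviation payoff $0 → loss $509.
$95.5: outcomes coincide → loss $0.
$2941.7: outcomes coincide → loss $0.
Total loss = $900.6 + $978.8 + $509 = $2388.4.
In a second-price auction your bid sets only whether you win, not what you pay, so bidding your true value is weakly dominant.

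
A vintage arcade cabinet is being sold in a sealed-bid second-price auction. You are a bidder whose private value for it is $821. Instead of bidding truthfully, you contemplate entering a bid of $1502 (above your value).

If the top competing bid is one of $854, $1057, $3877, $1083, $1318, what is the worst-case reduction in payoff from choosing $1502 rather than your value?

$854: truthful gives $0, deviation gives −$33 → loss $33.
$1057: truthful gives $0, deviation gives −$236 → loss $236.
$3877: same outcome either way → loss $0.
$1083: truthful gives $0, deviation gives −$262 → loss $262.
$1318: truthful gives $0, deviation gives −$497 → loss $497.
Maximum loss: $497.

$497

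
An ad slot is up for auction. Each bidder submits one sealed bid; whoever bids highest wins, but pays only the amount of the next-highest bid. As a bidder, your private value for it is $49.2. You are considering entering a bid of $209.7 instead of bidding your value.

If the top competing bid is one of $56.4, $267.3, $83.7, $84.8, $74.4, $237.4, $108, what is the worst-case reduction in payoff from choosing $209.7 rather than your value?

$58.8

$56.4: truthful gives $0, deviation gives −$7.2 → loss $7.2.
$267.3: same outcome either way → loss $0.
$83.7: truthful gives $0, deviation gives −$34.5 → loss $34.5.
$84.8: truthful gives $0, deviation gives −$35.6 → loss $35.6.
$74.4: truthful gives $0, deviation gives −$25.2 → loss $25.2.
$237.4: same outcome either way → loss $0.
$108: truthful gives $0, deviation gives −$58.8 → loss $58.8.
Maximum loss: $58.8.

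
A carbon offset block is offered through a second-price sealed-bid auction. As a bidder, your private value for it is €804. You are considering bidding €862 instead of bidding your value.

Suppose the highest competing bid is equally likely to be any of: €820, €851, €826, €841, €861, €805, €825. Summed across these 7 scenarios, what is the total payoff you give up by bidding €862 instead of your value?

The deviation costs you only when the competing bid falls strictly between €804 and €862; elsewhere both bids give the same outcome.
€820: truthful payoff €0, deviation payoff −€16 → loss €16.
€851: truthful payoff €0, deviation payoff −€47 → loss €47.
€826: truthful payoff €0, deviation payoff −€22 → loss €22.
€841: truthful payoff €0, deviation payoff −€37 → loss €37.
€861: truthful payoff €0, deviation payoff −€57 → loss €57.
€805: truthful payoff €0, deviation payoff −€1 → loss €1.
€825: truthful payoff €0, deviation payoff −€21 → loss €21.
Total loss = €16 + €47 + €22 + €37 + €57 + €1 + €21 = €201.
Because the price is fixed by the runner-up's bid, deviating from your value can only change a good outcome into a bad one — never the reverse.

€201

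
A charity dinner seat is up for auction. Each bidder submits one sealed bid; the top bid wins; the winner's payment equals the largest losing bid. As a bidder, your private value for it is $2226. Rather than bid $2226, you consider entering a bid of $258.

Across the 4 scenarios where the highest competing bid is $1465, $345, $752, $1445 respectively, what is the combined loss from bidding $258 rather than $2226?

$4897

The deviation costs you only when the competing bid falls strictly between $258 and $2226; elsewhere both bids give the same outcome.
$1465: truthful payoff $761, deviation payoff $0 → loss $761.
$345: truthful payoff $1881, deviation payoff $0 → loss $1881.
$752: truthful payoff $1474, deviation payoff $0 → loss $1474.
$1445: truthful payoff $781, deviation payoff $0 → loss $781.
Total loss = $761 + $1881 + $1474 + $781 = $4897.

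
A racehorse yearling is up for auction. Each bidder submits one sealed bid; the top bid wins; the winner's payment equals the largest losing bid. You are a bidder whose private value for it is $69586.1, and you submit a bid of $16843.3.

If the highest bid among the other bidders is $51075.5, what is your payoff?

$0

Your bid $16843.3 is below the highest competing bid $51075.5, so you lose.
A losing bidder pays nothing and receives nothing: payoff = $0.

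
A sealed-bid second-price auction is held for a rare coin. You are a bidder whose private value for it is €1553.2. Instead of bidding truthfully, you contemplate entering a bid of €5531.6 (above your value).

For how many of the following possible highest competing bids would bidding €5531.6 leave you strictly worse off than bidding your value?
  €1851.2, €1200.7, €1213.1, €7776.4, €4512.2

2

The deviation hurts exactly when the highest competing bid lies strictly between €1553.2 and €5531.6 — overbidding then wins at a price above your value.
€1851.2: inside the interval → strictly worse (loss €298).
€1200.7: below both → same outcome either way.
€1213.1: below both → same outcome either way.
€7776.4: above both → same outcome either way.
€4512.2: inside the interval → strictly worse (loss €2959).
Count: 2.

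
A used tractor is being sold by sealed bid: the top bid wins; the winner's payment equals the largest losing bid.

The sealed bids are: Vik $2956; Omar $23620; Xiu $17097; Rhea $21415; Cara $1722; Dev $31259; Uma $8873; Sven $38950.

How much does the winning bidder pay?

$31259

Highest bid: Sven at $38950, so Sven wins.
Second-highest bid: Dev at $31259 — that is the price the winner pays.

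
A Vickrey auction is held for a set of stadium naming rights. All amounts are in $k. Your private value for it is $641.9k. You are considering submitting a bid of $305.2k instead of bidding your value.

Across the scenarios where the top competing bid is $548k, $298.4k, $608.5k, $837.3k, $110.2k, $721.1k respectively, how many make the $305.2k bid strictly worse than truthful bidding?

The deviation hurts exactly when the highest competing bid lies strictly between $305.2k and $641.9k — underbidding then forfeits a profitable win.
$548k: inside the interval → strictly worse (loss $93.9k).
$298.4k: below both → same outcome either way.
$608.5k: inside the interval → strictly worse (loss $33.4k).
$837.3k: above both → same outcome either way.
$110.2k: below both → same outcome either way.
$721.1k: above both → same outcome either way.
Count: 2.

2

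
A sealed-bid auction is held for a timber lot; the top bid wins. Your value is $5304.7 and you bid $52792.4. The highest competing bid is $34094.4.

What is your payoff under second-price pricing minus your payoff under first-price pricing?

$18698

You have the highest bid, so you win under either rule.
Second-price: pay $34094.4 → payoff −$28789.7.
First-price: pay your own bid $52792.4 → payoff −$47487.7.
Difference = −$28789.7 − (−$47487.7) = $18698.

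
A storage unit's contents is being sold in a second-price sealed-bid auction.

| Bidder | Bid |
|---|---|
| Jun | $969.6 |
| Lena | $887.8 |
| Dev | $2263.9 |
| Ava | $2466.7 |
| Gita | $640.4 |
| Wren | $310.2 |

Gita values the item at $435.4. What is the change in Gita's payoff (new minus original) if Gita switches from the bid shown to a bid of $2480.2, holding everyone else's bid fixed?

The highest bid among the other bidders is $2466.7; Gita's bid doesn't change that.
Original bid $640.4: Gita is not highest (top rival bid is $2466.7); payoff $0.
Alternative bid $2480.2: Gita is highest, pays the top rival bid $2466.7; payoff $435.4 − $2466.7 = −$2031.3.
Change in payoff = −$2031.3 − ($0) = −$2031.3.

−$2031.3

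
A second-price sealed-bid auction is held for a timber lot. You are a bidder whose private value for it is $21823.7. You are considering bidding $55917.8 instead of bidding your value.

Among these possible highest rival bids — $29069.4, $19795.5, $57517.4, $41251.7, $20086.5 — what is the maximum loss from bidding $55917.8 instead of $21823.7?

$19428

$29069.4: truthful gives $0, deviation gives −$7245.7 → loss $7245.7.
$19795.5: same outcome either way → loss $0.
$57517.4: same outcome either way → loss $0.
$41251.7: truthful gives $0, deviation gives −$19428 → loss $19428.
$20086.5: same outcome either way → loss $0.
Maximum loss: $19428.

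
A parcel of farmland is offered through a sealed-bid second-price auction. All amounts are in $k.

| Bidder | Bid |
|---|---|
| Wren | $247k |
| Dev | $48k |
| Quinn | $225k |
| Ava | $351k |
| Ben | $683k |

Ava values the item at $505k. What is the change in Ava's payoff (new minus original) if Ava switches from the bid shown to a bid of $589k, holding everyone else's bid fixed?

The highest bid among the other bidders is $683k; Ava's bid doesn't change that.
Original bid $351k: Ava is not highest (top rival bid is $683k); payoff $0k.
Alternative bid $589k: Ava is not highest (top rival bid is $683k); payoff $0k.
Change in payoff = $0k − ($0k) = $0k.

$0k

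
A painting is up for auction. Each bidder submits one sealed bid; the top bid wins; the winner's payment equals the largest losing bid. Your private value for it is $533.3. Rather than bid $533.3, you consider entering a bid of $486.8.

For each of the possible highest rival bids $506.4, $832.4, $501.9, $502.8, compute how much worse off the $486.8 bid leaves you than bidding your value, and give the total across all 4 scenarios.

The deviation costs you only when the competing bid falls strictly between $486.8 and $533.3; elsewhere both bids give the same outcome.
$506.4: truthful payoff $26.9, deviation payoff $0 → loss $26.9.
$832.4: outcomes coincide → loss $0.
$501.9: truthful payoff $31.4, deviation payoff $0 → loss $31.4.
$502.8: truthful payoff $30.5, deviation payoff $0 → loss $30.5.
Total loss = $26.9 + $31.4 + $30.5 = $88.8.

$88.8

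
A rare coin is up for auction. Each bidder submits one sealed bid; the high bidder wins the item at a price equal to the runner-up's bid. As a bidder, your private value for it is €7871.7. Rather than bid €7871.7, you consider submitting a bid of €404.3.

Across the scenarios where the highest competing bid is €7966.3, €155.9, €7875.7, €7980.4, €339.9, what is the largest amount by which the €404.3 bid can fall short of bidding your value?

€7966.3: same outcome either way → loss €0.
€155.9: same outcome either way → loss €0.
€7875.7: same outcome either way → loss €0.
€7980.4: same outcome either way → loss €0.
€339.9: same outcome either way → loss €0.
Maximum loss: €0.

€0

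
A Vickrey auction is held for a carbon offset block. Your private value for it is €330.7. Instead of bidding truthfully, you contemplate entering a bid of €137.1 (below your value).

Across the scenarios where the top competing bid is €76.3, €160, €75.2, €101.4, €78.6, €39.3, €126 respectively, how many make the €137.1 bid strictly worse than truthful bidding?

The deviation hurts exactly when the highest competing bid lies strictly between €137.1 and €330.7 — underbidding then forfeits a profitable win.
€76.3: below both → same outcome either way.
€160: inside the interval → strictly worse (loss €170.7).
€75.2: below both → same outcome either way.
€101.4: below both → same outcome either way.
€78.6: below both → same outcome either way.
€39.3: below both → same outcome either way.
€126: below both → same outcome either way.
Count: 1.

1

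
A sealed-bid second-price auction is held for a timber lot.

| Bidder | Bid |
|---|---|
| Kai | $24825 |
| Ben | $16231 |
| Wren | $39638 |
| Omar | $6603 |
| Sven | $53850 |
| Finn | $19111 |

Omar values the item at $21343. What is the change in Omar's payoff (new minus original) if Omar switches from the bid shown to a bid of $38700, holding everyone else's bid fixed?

The highest bid among the other bidders is $53850; Omar's bid doesn't change that.
Original bid $6603: Omar is not highest (top rival bid is $53850); payoff $0.
Alternative bid $38700: Omar is not highest (top rival bid is $53850); payoff $0.
Change in payoff = $0 − ($0) = $0.

$0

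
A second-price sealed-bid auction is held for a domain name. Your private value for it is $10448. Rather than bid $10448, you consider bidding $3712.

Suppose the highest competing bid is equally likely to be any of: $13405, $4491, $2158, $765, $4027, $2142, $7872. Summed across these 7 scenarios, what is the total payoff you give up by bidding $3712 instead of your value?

$14954

The deviation costs you only when the competing bid falls strictly between $3712 and $10448; elsewhere both bids give the same outcome.
$13405: outcomes coincide → loss $0.
$4491: truthful payoff $5957, deviation payoff $0 → loss $5957.
$2158: outcomes coincide → loss $0.
$765: outcomes coincide → loss $0.
$4027: truthful payoff $6421, deviation payoff $0 → loss $6421.
$2142: outcomes coincide → loss $0.
$7872: truthful payoff $2576, deviation payoff $0 → loss $2576.
Total loss = $5957 + $6421 + $2576 = $14954.
Truthful bidding weakly dominates here: raising your bid can only win items priced above your value, and lowering it can only forfeit items priced below.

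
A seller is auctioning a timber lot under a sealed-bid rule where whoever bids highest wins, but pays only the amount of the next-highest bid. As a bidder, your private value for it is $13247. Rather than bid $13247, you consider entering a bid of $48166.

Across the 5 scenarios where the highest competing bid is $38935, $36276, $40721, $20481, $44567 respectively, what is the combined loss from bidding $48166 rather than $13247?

$114745

The deviation costs you only when the competing bid falls strictly between $13247 and $48166; elsewhere both bids give the same outcome.
$38935: truthful payoff $0, deviation payoff −$25688 → loss $25688.
$36276: truthful payoff $0, deviation payoff −$23029 → loss $23029.
$40721: truthful payoff $0, deviation payoff −$27474 → loss $27474.
$20481: truthful payoff $0, deviation payoff −$7234 → loss $7234.
$44567: truthful payoff $0, deviation payoff −$31320 → loss $31320.
Total loss = $25688 + $23029 + $27474 + $7234 + $31320 = $114745.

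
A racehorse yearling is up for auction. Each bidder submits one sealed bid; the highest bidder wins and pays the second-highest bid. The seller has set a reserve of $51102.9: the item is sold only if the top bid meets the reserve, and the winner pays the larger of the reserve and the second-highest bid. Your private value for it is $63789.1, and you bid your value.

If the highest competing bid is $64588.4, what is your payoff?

$0

Your bid $63789.1 is below the highest competing bid $64588.4, so you lose. Payoff $0.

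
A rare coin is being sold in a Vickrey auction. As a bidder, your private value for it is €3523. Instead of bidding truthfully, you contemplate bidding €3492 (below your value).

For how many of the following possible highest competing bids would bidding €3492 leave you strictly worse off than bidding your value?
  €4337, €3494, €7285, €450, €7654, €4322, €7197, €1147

The deviation hurts exactly when the highest competing bid lies strictly between €3492 and €3523 — underbidding then forfeits a profitable win.
€4337: above both → same outcome either way.
€3494: inside the interval → strictly worse (loss €29).
€7285: above both → same outcome either way.
€450: below both → same outcome either way.
€7654: above both → same outcome either way.
€4322: above both → same outcome either way.
€7197: above both → same outcome either way.
€1147: below both → same outcome either way.
Count: 1.

1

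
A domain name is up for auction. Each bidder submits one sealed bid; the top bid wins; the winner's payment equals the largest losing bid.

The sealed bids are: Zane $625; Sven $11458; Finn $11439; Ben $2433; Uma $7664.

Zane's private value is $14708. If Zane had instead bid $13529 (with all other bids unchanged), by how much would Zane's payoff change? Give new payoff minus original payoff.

The highest bid among the other bidders is $11458; Zane's bid doesn't change that.
Original bid $625: Zane is not highest (top rival bid is $11458); payoff $0.
Alternative bid $13529: Zane is highest, pays the top rival bid $11458; payoff $14708 − $11458 = $3250.
Change in payoff = $3250 − ($0) = $3250.

$3250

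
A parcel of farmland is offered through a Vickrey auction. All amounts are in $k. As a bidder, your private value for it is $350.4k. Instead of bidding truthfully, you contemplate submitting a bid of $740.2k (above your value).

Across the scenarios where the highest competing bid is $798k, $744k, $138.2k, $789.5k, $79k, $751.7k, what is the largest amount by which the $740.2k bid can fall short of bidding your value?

$798k: same outcome either way → loss $0k.
$744k: same outcome either way → loss $0k.
$138.2k: same outcome either way → loss $0k.
$789.5k: same outcome either way → loss $0k.
$79k: same outcome either way → loss $0k.
$751.7k: same outcome either way → loss $0k.
Maximum loss: $0k.

$0k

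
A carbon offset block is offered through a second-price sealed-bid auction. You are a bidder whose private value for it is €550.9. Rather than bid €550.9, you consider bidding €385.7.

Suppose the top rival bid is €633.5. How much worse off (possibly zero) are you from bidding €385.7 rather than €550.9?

Bidding your value €550.9: you lose (since €550.9 < €633.5). Payoff €0.
Bidding €385.7: you lose. Payoff €0.
Difference = €0 − €0 = €0; both bids lead to the same outcome because the competing bid is above both your value and your alternative bid.
Truthful bidding weakly dominates here: raising your bid can only win items priced above your value, and lowering it can only forfeit items priced below.

€0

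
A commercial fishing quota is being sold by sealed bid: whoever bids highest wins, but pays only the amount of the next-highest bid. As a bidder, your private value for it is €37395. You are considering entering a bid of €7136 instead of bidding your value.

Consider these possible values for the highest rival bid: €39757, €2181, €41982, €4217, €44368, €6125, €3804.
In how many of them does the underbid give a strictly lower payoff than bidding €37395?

0

The deviation hurts exactly when the highest competing bid lies strictly between €7136 and €37395 — underbidding then forfeits a profitable win.
€39757: above both → same outcome either way.
€2181: below both → same outcome either way.
€41982: above both → same outcome either way.
€4217: below both → same outcome either way.
€44368: above both → same outcome either way.
€6125: below both → same outcome either way.
€3804: below both → same outcome either way.
Count: 0.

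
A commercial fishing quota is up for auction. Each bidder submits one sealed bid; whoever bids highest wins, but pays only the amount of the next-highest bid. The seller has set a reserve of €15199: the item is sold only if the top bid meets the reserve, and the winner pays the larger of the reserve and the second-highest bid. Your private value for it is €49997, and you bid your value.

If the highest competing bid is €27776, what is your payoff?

€22221

Your bid €49997 is the highest and exceeds the reserve.
Price = max(second-highest bid, reserve) = max(€27776, €15199) = €27776.
Payoff = €49997 − €27776 = €22221.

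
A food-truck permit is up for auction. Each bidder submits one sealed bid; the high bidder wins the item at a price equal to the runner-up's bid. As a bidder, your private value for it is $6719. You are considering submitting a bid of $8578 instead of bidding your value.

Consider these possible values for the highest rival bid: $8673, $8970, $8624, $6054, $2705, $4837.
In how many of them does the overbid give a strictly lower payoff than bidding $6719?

The deviation hurts exactly when the highest competing bid lies strictly between $6719 and $8578 — overbidding then wins at a price above your value.
$8673: above both → same outcome either way.
$8970: above both → same outcome either way.
$8624: above both → same outcome either way.
$6054: below both → same outcome either way.
$2705: below both → same outcome either way.
$4837: below both → same outcome either way.
Count: 0.

0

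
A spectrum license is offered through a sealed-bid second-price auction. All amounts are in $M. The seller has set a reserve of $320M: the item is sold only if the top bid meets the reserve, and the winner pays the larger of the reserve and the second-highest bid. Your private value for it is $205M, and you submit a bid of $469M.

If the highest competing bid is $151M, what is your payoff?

−$115M

Your bid $469M is the highest and exceeds the reserve.
Price = max(second-highest bid, reserve) = max($151M, $320M) = $320M.
Payoff = $205M − $320M = −$115M.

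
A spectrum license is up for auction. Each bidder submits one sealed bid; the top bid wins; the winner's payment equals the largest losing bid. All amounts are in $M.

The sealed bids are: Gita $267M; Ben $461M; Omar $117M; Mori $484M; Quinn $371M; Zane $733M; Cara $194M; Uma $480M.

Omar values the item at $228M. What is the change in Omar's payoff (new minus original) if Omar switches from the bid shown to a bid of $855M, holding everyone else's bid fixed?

The highest bid among the other bidders is $733M; Omar's bid doesn't change that.
Original bid $117M: Omar is not highest (top rival bid is $733M); payoff $0M.
Alternative bid $855M: Omar is highest, pays the top rival bid $733M; payoff $228M − $733M = −$505M.
Change in payoff = −$505M − ($0M) = −$505M.

−$505M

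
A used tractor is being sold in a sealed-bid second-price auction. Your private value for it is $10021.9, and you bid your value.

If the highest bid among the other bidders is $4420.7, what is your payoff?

Your bid $10021.9 exceeds the highest competing bid $4420.7, so you win.
In a second-price auction the winner pays the second-highest bid, $4420.7.
Payoff = value − price = $10021.9 − $4420.7 = $5601.2.

$5601.2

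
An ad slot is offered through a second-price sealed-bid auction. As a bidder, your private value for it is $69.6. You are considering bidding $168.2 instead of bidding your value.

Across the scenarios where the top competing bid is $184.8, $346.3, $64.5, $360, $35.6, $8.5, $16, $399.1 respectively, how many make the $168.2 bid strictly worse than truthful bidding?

The deviation hurts exactly when the highest competing bid lies strictly between $69.6 and $168.2 — overbidding then wins at a price above your value.
$184.8: above both → same outcome either way.
$346.3: above both → same outcome either way.
$64.5: below both → same outcome either way.
$360: above both → same outcome either way.
$35.6: below both → same outcome either way.
$8.5: below both → same outcome either way.
$16: below both → same outcome either way.
$399.1: above both → same outcome either way.
Count: 0.

0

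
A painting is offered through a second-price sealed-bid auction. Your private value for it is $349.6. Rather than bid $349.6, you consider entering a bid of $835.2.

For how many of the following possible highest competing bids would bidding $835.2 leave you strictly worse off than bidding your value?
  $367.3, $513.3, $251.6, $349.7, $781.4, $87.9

4

The deviation hurts exactly when the highest competing bid lies strictly between $349.6 and $835.2 — overbidding then wins at a price above your value.
$367.3: inside the interval → strictly worse (loss $17.7).
$513.3: inside the interval → strictly worse (loss $163.7).
$251.6: below both → same outcome either way.
$349.7: inside the interval → strictly worse (loss $0.1).
$781.4: inside the interval → strictly worse (loss $431.8).
$87.9: below both → same outcome either way.
Count: 4.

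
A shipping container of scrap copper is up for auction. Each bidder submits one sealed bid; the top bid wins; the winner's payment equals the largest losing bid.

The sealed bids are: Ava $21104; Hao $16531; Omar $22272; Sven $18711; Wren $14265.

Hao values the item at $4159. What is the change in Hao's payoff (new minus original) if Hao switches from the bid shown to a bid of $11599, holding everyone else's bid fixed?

$0

The highest bid among the other bidders is $22272; Hao's bid doesn't change that.
Original bid $16531: Hao is not highest (top rival bid is $22272); payoff $0.
Alternative bid $11599: Hao is not highest (top rival bid is $22272); payoff $0.
Change in payoff = $0 − ($0) = $0.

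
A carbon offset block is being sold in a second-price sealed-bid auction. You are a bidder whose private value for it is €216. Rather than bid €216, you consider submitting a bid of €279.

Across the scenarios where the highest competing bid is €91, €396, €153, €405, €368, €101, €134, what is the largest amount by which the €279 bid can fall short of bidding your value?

€0

€91: same outcome either way → loss €0.
€396: same outcome either way → loss €0.
€153: same outcome either way → loss €0.
€405: same outcome either way → loss €0.
€368: same outcome either way → loss €0.
€101: same outcome either way → loss €0.
€134: same outcome either way → loss €0.
Maximum loss: €0.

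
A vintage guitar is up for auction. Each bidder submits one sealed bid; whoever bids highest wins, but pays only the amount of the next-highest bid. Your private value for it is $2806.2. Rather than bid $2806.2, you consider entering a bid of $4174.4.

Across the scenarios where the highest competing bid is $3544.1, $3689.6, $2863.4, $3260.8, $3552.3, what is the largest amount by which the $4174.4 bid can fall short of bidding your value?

$3544.1: truthful gives $0, deviation gives −$737.9 → loss $737.9.
$3689.6: truthful gives $0, deviation gives −$883.4 → loss $883.4.
$2863.4: truthful gives $0, deviation gives −$57.2 → loss $57.2.
$3260.8: truthful gives $0, deviation gives −$454.6 → loss $454.6.
$3552.3: truthful gives $0, deviation gives −$746.1 → loss $746.1.
Maximum loss: $883.4.

$883.4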